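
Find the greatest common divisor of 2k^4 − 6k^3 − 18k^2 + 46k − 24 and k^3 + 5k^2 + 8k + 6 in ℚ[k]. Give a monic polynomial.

k + 3

By polynomial division,
  2k^4 − 6k^3 − 18k^2 + 46k − 24 = (2k − 16)(k^3 + 5k^2 + 8k + 6) + (46k^2 + 162k + 72)
  k^3 + 5k^2 + 8k + 6 = ((1/46)k + 17/529)(46k^2 + 162k + 72) + ((650/529)k + 1950/529)
  46k^2 + 162k + 72 = ((12167/325)k + 6348/325)((650/529)k + 1950/529) + (0)
Last nonzero remainder: (650/529)k + 1950/529. Dividing through by 650/529 gives the monic gcd k + 3.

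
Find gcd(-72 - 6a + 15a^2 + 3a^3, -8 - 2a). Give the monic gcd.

4 + a

Euclidean algorithm in ℚ[a]:
  3a^3 + 15a^2 - 6a - 72 = (-(3/2)a^2 - (3/2)a + 9)(-2a - 8) + (0)
Last nonzero remainder: -2a - 8. Dividing through by -2 gives the monic gcd a + 4.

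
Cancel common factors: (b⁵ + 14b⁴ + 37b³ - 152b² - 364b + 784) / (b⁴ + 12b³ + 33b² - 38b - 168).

(b² + 5b - 14)/(b + 3)

Apply the Euclidean algorithm:
  b⁵ + 14b⁴ + 37b³ - 152b² - 364b + 784 = (b + 2)(b⁴ + 12b³ + 33b² - 38b - 168) + (-20b³ - 180b² - 120b + 1120)
  b⁴ + 12b³ + 33b² - 38b - 168 = (-(1/20)b - 3/20)(-20b³ - 180b² - 120b + 1120) + (0)
Last nonzero remainder: -20b³ - 180b² - 120b + 1120. Dividing through by -20 gives the monic gcd b³ + 9b² + 6b - 56.
Cancel b³ + 9b² + 6b - 56 from numerator and denominator to get the reduced form.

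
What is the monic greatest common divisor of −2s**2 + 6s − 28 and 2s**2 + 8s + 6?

1

Apply the Euclidean algorithm:
  −2s**2 + 6s − 28 = (−1)(2s**2 + 8s + 6) + (14s − 22)
  2s**2 + 8s + 6 = ((1/7)s + 39/49)(14s − 22) + (1152/49)
  14s − 22 = ((343/576)s − 539/576)(1152/49) + (0)
The last nonzero remainder is the constant 1152/49, so the polynomials are coprime and gcd = 1.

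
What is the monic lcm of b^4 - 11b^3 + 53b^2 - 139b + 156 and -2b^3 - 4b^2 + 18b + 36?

b^6 - 6b^5 + 4b^4 + 60b^3 - 221b^2 - 54b + 936

Euclidean algorithm in ℚ[b]:
  b^4 - 11b^3 + 53b^2 - 139b + 156 = (-(1/2)b + 13/2)(-2b^3 - 4b^2 + 18b + 36) + (88b^2 - 238b - 78)
  -2b^3 - 4b^2 + 18b + 36 = (-(1/44)b - 207/1936)(88b^2 - 238b - 78) + (-(8925/968)b + 26775/968)
  88b^2 - 238b - 78 = (-(85184/8925)b - 25168/8925)(-(8925/968)b + 26775/968) + (0)
Last nonzero remainder: -(8925/968)b + 26775/968. Dividing through by -8925/968 gives the monic gcd b - 3.
Then lcm(f, g) = f·g / gcd(f, g); expanding and making the result monic gives the answer.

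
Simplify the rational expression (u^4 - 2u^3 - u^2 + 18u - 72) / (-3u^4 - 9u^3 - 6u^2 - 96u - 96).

(-u^2 + 9)/(3u^2 + 15u + 12)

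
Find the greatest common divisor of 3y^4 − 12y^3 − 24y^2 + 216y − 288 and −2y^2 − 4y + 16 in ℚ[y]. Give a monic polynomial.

Euclidean algorithm in ℚ[y]:
  3y^4 − 12y^3 − 24y^2 + 216y − 288 = (−(3/2)y^2 + 9y − 18)(−2y^2 − 4y + 16) + (0)
Last nonzero remainder: −2y^2 − 4y + 16. Dividing through by −2 gives the monic gcd y^2 + 2y − 8.

y^2 + 2y − 8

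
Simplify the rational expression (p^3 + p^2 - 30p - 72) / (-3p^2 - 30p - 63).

(-p^2 + 2p + 24)/(3p + 21)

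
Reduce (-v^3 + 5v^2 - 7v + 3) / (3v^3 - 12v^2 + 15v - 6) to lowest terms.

Repeated division with remainder:
  -v^3 + 5v^2 - 7v + 3 = (-1/3)(3v^3 - 12v^2 + 15v - 6) + (v^2 - 2v + 1)
  3v^3 - 12v^2 + 15v - 6 = (3v - 6)(v^2 - 2v + 1) + (0)
The last nonzero remainder v^2 - 2v + 1 is already monic.
Cancel v^2 - 2v + 1 from numerator and denominator to get the reduced form.

(-v + 3)/(3v - 6)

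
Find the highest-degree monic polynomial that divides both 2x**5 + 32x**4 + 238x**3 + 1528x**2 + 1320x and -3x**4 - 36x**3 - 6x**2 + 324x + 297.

x**2 + 12x + 11

By polynomial division,
  2x**5 + 32x**4 + 238x**3 + 1528x**2 + 1320x = (-(2/3)x - 8/3)(-3x**4 - 36x**3 - 6x**2 + 324x + 297) + (138x**3 + 1728x**2 + 2382x + 792)
  -3x**4 - 36x**3 - 6x**2 + 324x + 297 = (-(1/46)x + 6/529)(138x**3 + 1728x**2 + 2382x + 792) + ((13851/529)x**2 + (166212/529)x + 152361/529)
  138x**3 + 1728x**2 + 2382x + 792 = ((24334/4617)x + 4232/1539)((13851/529)x**2 + (166212/529)x + 152361/529) + (0)
Last nonzero remainder: (13851/529)x**2 + (166212/529)x + 152361/529. Dividing through by 13851/529 gives the monic gcd x**2 + 12x + 11.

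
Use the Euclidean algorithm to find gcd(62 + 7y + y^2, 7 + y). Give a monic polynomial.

Repeated division with remainder:
  y^2 + 7y + 62 = (y)(y + 7) + (62)
  y + 7 = ((1/62)y + 7/62)(62) + (0)
The last nonzero remainder is the constant 62, so the polynomials are coprime and gcd = 1.

1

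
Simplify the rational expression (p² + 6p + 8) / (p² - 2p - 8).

(p + 4)/(p - 4)

Repeated division with remainder:
  p² + 6p + 8 = (p² - 2p - 8) + (8p + 16)
  p² - 2p - 8 = ((1/8)p - 1/2)(8p + 16) + (0)
Last nonzero remainder: 8p + 16. Dividing through by 8 gives the monic gcd p + 2.
Cancel p + 2 from numerator and denominator to get the reduced form.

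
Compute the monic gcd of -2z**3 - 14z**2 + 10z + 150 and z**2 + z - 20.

By polynomial division,
  -2z**3 - 14z**2 + 10z + 150 = (-2z - 12)(z**2 + z - 20) + (-18z - 90)
  z**2 + z - 20 = (-(1/18)z + 2/9)(-18z - 90) + (0)
Last nonzero remainder: -18z - 90. Dividing through by -18 gives the monic gcd z + 5.

z + 5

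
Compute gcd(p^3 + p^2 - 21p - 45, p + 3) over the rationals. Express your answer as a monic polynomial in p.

Apply the Euclidean algorithm:
  p^3 + p^2 - 21p - 45 = (p^2 - 2p - 15)(p + 3) + (0)
The last nonzero remainder p + 3 is already monic.

p + 3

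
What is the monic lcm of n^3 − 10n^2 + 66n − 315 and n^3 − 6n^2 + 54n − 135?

By polynomial division,
  n^3 − 10n^2 + 66n − 315 = (n^3 − 6n^2 + 54n − 135) + (−4n^2 + 12n − 180)
  n^3 − 6n^2 + 54n − 135 = (−(1/4)n + 3/4)(−4n^2 + 12n − 180) + (0)
Last nonzero remainder: −4n^2 + 12n − 180. Dividing through by −4 gives the monic gcd n^2 − 3n + 45.
Then lcm(f, g) = f·g / gcd(f, g); expanding and making the result monic gives the answer.

n^4 − 13n^3 + 96n^2 − 513n + 945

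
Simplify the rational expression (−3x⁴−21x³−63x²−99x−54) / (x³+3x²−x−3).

(−3x²−9x−18)/(x−1)

Apply the Euclidean algorithm:
  −3x⁴−21x³−63x²−99x−54 = (−3x−12)(x³+3x²−x−3) + (−30x²−120x−90)
  x³+3x²−x−3 = (−(1/30)x+1/30)(−30x²−120x−90) + (0)
Last nonzero remainder: −30x²−120x−90. Dividing through by −30 gives the monic gcd x²+4x+3.
Cancel x²+4x+3 from numerator and denominator to get the reduced form.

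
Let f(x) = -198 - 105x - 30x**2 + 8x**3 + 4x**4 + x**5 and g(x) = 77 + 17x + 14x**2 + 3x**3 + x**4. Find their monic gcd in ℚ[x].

Repeated division with remainder:
  x**5 + 4x**4 + 8x**3 - 30x**2 - 105x - 198 = (x + 1)(x**4 + 3x**3 + 14x**2 + 17x + 77) + (-9x**3 - 61x**2 - 199x - 275)
  x**4 + 3x**3 + 14x**2 + 17x + 77 = (-(1/9)x + 34/81)(-9x**3 - 61x**2 - 199x - 275) + ((1417/81)x**2 + (5668/81)x + 15587/81)
  -9x**3 - 61x**2 - 199x - 275 = (-(729/1417)x - 2025/1417)((1417/81)x**2 + (5668/81)x + 15587/81) + (0)
Last nonzero remainder: (1417/81)x**2 + (5668/81)x + 15587/81. Dividing through by 1417/81 gives the monic gcd x**2 + 4x + 11.

11 + 4x + x**2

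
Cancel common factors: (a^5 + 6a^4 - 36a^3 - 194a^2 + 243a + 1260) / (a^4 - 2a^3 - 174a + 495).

(a^3 + 14a^2 + 61a + 84)/(a^2 + 6a + 33)

Euclidean algorithm in ℚ[a]:
  a^5 + 6a^4 - 36a^3 - 194a^2 + 243a + 1260 = (a + 8)(a^4 - 2a^3 - 174a + 495) + (-20a^3 - 20a^2 + 1140a - 2700)
  a^4 - 2a^3 - 174a + 495 = (-(1/20)a + 3/20)(-20a^3 - 20a^2 + 1140a - 2700) + (60a^2 - 480a + 900)
  -20a^3 - 20a^2 + 1140a - 2700 = (-(1/3)a - 3)(60a^2 - 480a + 900) + (0)
Last nonzero remainder: 60a^2 - 480a + 900. Dividing through by 60 gives the monic gcd a^2 - 8a + 15.
Cancel a^2 - 8a + 15 from numerator and denominator to get the reduced form.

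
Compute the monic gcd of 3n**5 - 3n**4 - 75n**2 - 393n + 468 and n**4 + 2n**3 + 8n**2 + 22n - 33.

n**2 + 2n - 3

By polynomial division,
  3n**5 - 3n**4 - 75n**2 - 393n + 468 = (3n - 9)(n**4 + 2n**3 + 8n**2 + 22n - 33) + (-6n**3 - 69n**2 - 96n + 171)
  n**4 + 2n**3 + 8n**2 + 22n - 33 = (-(1/6)n + 19/12)(-6n**3 - 69n**2 - 96n + 171) + ((405/4)n**2 + (405/2)n - 1215/4)
  -6n**3 - 69n**2 - 96n + 171 = (-(8/135)n - 76/135)((405/4)n**2 + (405/2)n - 1215/4) + (0)
Last nonzero remainder: (405/4)n**2 + (405/2)n - 1215/4. Dividing through by 405/4 gives the monic gcd n**2 + 2n - 3.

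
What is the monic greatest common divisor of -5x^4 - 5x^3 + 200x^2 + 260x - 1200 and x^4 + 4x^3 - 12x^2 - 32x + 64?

x^2 + 2x - 8

Repeated division with remainder:
  -5x^4 - 5x^3 + 200x^2 + 260x - 1200 = (-5)(x^4 + 4x^3 - 12x^2 - 32x + 64) + (15x^3 + 140x^2 + 100x - 880)
  x^4 + 4x^3 - 12x^2 - 32x + 64 = ((1/15)x - 16/45)(15x^3 + 140x^2 + 100x - 880) + ((280/9)x^2 + (560/9)x - 2240/9)
  15x^3 + 140x^2 + 100x - 880 = ((27/56)x + 99/28)((280/9)x^2 + (560/9)x - 2240/9) + (0)
Last nonzero remainder: (280/9)x^2 + (560/9)x - 2240/9. Dividing through by 280/9 gives the monic gcd x^2 + 2x - 8.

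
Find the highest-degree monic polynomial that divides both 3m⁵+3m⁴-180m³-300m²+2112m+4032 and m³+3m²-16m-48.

m²-16

By polynomial division,
  3m⁵+3m⁴-180m³-300m²+2112m+4032 = (3m²-6m-114)(m³+3m²-16m-48) + (90m²-1440)
  m³+3m²-16m-48 = ((1/90)m+1/30)(90m²-1440) + (0)
Last nonzero remainder: 90m²-1440. Dividing through by 90 gives the monic gcd m²-16.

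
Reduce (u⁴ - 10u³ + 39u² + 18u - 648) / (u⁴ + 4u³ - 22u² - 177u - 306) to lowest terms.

Apply the Euclidean algorithm:
  u⁴ - 10u³ + 39u² + 18u - 648 = (u⁴ + 4u³ - 22u² - 177u - 306) + (-14u³ + 61u² + 195u - 342)
  u⁴ + 4u³ - 22u² - 177u - 306 = (-(1/14)u - 117/196)(-14u³ + 61u² + 195u - 342) + ((5555/196)u² - (16665/196)u - 49995/98)
  -14u³ + 61u² + 195u - 342 = (-(2744/5555)u + 3724/5555)((5555/196)u² - (16665/196)u - 49995/98) + (0)
Last nonzero remainder: (5555/196)u² - (16665/196)u - 49995/98. Dividing through by 5555/196 gives the monic gcd u² - 3u - 18.
Cancel u² - 3u - 18 from numerator and denominator to get the reduced form.

(u² - 7u + 36)/(u² + 7u + 17)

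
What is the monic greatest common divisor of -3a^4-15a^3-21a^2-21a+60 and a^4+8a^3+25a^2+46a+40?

a^3+6a^2+13a+20

Repeated division with remainder:
  -3a^4-15a^3-21a^2-21a+60 = (-3)(a^4+8a^3+25a^2+46a+40) + (9a^3+54a^2+117a+180)
  a^4+8a^3+25a^2+46a+40 = ((1/9)a+2/9)(9a^3+54a^2+117a+180) + (0)
Last nonzero remainder: 9a^3+54a^2+117a+180. Dividing through by 9 gives the monic gcd a^3+6a^2+13a+20.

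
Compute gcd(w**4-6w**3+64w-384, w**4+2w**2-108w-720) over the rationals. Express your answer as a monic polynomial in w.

Euclidean algorithm in ℚ[w]:
  w**4-6w**3+64w-384 = (w**4+2w**2-108w-720) + (-6w**3-2w**2+172w+336)
  w**4+2w**2-108w-720 = (-(1/6)w+1/18)(-6w**3-2w**2+172w+336) + ((277/9)w**2-(554/9)w-2216/3)
  -6w**3-2w**2+172w+336 = (-(54/277)w-126/277)((277/9)w**2-(554/9)w-2216/3) + (0)
Last nonzero remainder: (277/9)w**2-(554/9)w-2216/3. Dividing through by 277/9 gives the monic gcd w**2-2w-24.

w**2-2w-24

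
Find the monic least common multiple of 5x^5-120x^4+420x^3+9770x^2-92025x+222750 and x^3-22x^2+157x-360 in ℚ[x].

x^6-32x^5+276x^4+1282x^3-34037x^2+191790x-356400

Repeated division with remainder:
  5x^5-120x^4+420x^3+9770x^2-92025x+222750 = (5x^2-10x-585)(x^3-22x^2+157x-360) + (270x^2-3780x+12150)
  x^3-22x^2+157x-360 = ((1/270)x-4/135)(270x^2-3780x+12150) + (0)
Last nonzero remainder: 270x^2-3780x+12150. Dividing through by 270 gives the monic gcd x^2-14x+45.
Then lcm(f, g) = f·g / gcd(f, g); expanding and making the result monic gives the answer.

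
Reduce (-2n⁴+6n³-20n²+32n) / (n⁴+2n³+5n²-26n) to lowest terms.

(-2n²+2n-16)/(n²+4n+13)

By polynomial division,
  -2n⁴+6n³-20n²+32n = (-2)(n⁴+2n³+5n²-26n) + (10n³-10n²-20n)
  n⁴+2n³+5n²-26n = ((1/10)n+3/10)(10n³-10n²-20n) + (10n²-20n)
  10n³-10n²-20n = (n+1)(10n²-20n) + (0)
Last nonzero remainder: 10n²-20n. Dividing through by 10 gives the monic gcd n²-2n.
Cancel n²-2n from numerator and denominator to get the reduced form.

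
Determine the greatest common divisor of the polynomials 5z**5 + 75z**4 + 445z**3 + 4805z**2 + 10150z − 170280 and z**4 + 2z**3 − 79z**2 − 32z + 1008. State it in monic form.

z**2 + 5z − 36

By polynomial division,
  5z**5 + 75z**4 + 445z**3 + 4805z**2 + 10150z − 170280 = (5z + 65)(z**4 + 2z**3 − 79z**2 − 32z + 1008) + (710z**3 + 10100z**2 + 7190z − 235800)
  z**4 + 2z**3 − 79z**2 − 32z + 1008 = ((1/710)z − 434/25205)(710z**3 + 10100z**2 + 7190z − 235800) + ((427392/5041)z**2 + (2136960/5041)z − 15386112/5041)
  710z**3 + 10100z**2 + 7190z − 235800 = ((1789555/213696)z + 16509275/213696)((427392/5041)z**2 + (2136960/5041)z − 15386112/5041) + (0)
Last nonzero remainder: (427392/5041)z**2 + (2136960/5041)z − 15386112/5041. Dividing through by 427392/5041 gives the monic gcd z**2 + 5z − 36.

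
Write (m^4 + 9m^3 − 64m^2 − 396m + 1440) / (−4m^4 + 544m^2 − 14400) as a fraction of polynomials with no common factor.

Repeated division with remainder:
  m^4 + 9m^3 − 64m^2 − 396m + 1440 = (−1/4)(−4m^4 + 544m^2 − 14400) + (9m^3 + 72m^2 − 396m − 2160)
  −4m^4 + 544m^2 − 14400 = (−(4/9)m + 32/9)(9m^3 + 72m^2 − 396m − 2160) + (112m^2 + 448m − 6720)
  9m^3 + 72m^2 − 396m − 2160 = ((9/112)m + 9/28)(112m^2 + 448m − 6720) + (0)
Last nonzero remainder: 112m^2 + 448m − 6720. Dividing through by 112 gives the monic gcd m^2 + 4m − 60.
Cancel m^2 + 4m − 60 from numerator and denominator to get the reduced form.

(−m^2 − 5m + 24)/(4m^2 − 16m − 240)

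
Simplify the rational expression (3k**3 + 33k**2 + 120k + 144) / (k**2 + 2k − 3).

(3k**2 + 24k + 48)/(k − 1)

Euclidean algorithm in ℚ[k]:
  3k**3 + 33k**2 + 120k + 144 = (3k + 27)(k**2 + 2k − 3) + (75k + 225)
  k**2 + 2k − 3 = ((1/75)k − 1/75)(75k + 225) + (0)
Last nonzero remainder: 75k + 225. Dividing through by 75 gives the monic gcd k + 3.
Cancel k + 3 from numerator and denominator to get the reduced form.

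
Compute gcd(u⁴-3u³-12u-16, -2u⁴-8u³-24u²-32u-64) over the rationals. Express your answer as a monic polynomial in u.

Apply the Euclidean algorithm:
  u⁴-3u³-12u-16 = (-1/2)(-2u⁴-8u³-24u²-32u-64) + (-7u³-12u²-28u-48)
  -2u⁴-8u³-24u²-32u-64 = ((2/7)u+32/49)(-7u³-12u²-28u-48) + (-(400/49)u²-1600/49)
  -7u³-12u²-28u-48 = ((343/400)u+147/100)(-(400/49)u²-1600/49) + (0)
Last nonzero remainder: -(400/49)u²-1600/49. Dividing through by -400/49 gives the monic gcd u²+4.

u²+4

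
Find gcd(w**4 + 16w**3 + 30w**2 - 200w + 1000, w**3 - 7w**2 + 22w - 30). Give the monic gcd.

w**2 - 4w + 10

Euclidean algorithm in ℚ[w]:
  w**4 + 16w**3 + 30w**2 - 200w + 1000 = (w + 23)(w**3 - 7w**2 + 22w - 30) + (169w**2 - 676w + 1690)
  w**3 - 7w**2 + 22w - 30 = ((1/169)w - 3/169)(169w**2 - 676w + 1690) + (0)
Last nonzero remainder: 169w**2 - 676w + 1690. Dividing through by 169 gives the monic gcd w**2 - 4w + 10.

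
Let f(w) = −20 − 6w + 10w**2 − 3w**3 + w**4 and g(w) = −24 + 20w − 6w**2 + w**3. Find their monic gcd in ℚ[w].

By polynomial division,
  w**4 − 3w**3 + 10w**2 − 6w − 20 = (w + 3)(w**3 − 6w**2 + 20w − 24) + (8w**2 − 42w + 52)
  w**3 − 6w**2 + 20w − 24 = ((1/8)w − 3/32)(8w**2 − 42w + 52) + ((153/16)w − 153/8)
  8w**2 − 42w + 52 = ((128/153)w − 416/153)((153/16)w − 153/8) + (0)
Last nonzero remainder: (153/16)w − 153/8. Dividing through by 153/16 gives the monic gcd w − 2.

−2 + w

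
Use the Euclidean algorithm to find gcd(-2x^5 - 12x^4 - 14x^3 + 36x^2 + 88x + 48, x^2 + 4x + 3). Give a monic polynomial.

Repeated division with remainder:
  -2x^5 - 12x^4 - 14x^3 + 36x^2 + 88x + 48 = (-2x^3 - 4x^2 + 8x + 16)(x^2 + 4x + 3) + (0)
The last nonzero remainder x^2 + 4x + 3 is already monic.

x^2 + 4x + 3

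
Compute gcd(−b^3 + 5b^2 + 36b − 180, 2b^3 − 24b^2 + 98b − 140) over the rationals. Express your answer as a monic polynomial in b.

b − 5

Apply the Euclidean algorithm:
  −b^3 + 5b^2 + 36b − 180 = (−1/2)(2b^3 − 24b^2 + 98b − 140) + (−7b^2 + 85b − 250)
  2b^3 − 24b^2 + 98b − 140 = (−(2/7)b − 2/49)(−7b^2 + 85b − 250) + ((1472/49)b − 7360/49)
  −7b^2 + 85b − 250 = (−(343/1472)b + 1225/736)((1472/49)b − 7360/49) + (0)
Last nonzero remainder: (1472/49)b − 7360/49. Dividing through by 1472/49 gives the monic gcd b − 5.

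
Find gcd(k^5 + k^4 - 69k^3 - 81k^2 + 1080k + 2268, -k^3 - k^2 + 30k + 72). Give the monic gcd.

By polynomial division,
  k^5 + k^4 - 69k^3 - 81k^2 + 1080k + 2268 = (-k^2 + 39)(-k^3 - k^2 + 30k + 72) + (30k^2 - 90k - 540)
  -k^3 - k^2 + 30k + 72 = (-(1/30)k - 2/15)(30k^2 - 90k - 540) + (0)
Last nonzero remainder: 30k^2 - 90k - 540. Dividing through by 30 gives the monic gcd k^2 - 3k - 18.

k^2 - 3k - 18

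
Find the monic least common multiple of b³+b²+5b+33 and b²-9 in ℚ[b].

b⁴-2b³+2b²+18b-99

By polynomial division,
  b³+b²+5b+33 = (b+1)(b²-9) + (14b+42)
  b²-9 = ((1/14)b-3/14)(14b+42) + (0)
Last nonzero remainder: 14b+42. Dividing through by 14 gives the monic gcd b+3.
Then lcm(f, g) = f·g / gcd(f, g); expanding and making the result monic gives the answer.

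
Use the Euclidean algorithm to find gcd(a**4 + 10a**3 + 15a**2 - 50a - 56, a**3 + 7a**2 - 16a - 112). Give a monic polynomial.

a**2 + 11a + 28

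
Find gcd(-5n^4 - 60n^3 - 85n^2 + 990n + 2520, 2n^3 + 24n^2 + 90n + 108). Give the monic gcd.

n^2 + 9n + 18

Repeated division with remainder:
  -5n^4 - 60n^3 - 85n^2 + 990n + 2520 = (-(5/2)n)(2n^3 + 24n^2 + 90n + 108) + (140n^2 + 1260n + 2520)
  2n^3 + 24n^2 + 90n + 108 = ((1/70)n + 3/70)(140n^2 + 1260n + 2520) + (0)
Last nonzero remainder: 140n^2 + 1260n + 2520. Dividing through by 140 gives the monic gcd n^2 + 9n + 18.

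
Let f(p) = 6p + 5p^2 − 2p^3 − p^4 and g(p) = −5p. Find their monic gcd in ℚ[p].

Repeated division with remainder:
  −p^4 − 2p^3 + 5p^2 + 6p = ((1/5)p^3 + (2/5)p^2 − p − 6/5)(−5p) + (0)
Last nonzero remainder: −5p. Dividing through by −5 gives the monic gcd p.

p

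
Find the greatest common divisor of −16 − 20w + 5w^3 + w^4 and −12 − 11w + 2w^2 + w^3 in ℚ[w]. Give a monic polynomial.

Euclidean algorithm in ℚ[w]:
  w^4 + 5w^3 − 20w − 16 = (w + 3)(w^3 + 2w^2 − 11w − 12) + (5w^2 + 25w + 20)
  w^3 + 2w^2 − 11w − 12 = ((1/5)w − 3/5)(5w^2 + 25w + 20) + (0)
Last nonzero remainder: 5w^2 + 25w + 20. Dividing through by 5 gives the monic gcd w^2 + 5w + 4.

4 + 5w + w^2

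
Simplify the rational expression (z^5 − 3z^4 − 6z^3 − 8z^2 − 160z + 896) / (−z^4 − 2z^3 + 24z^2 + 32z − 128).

By polynomial division,
  z^5 − 3z^4 − 6z^3 − 8z^2 − 160z + 896 = (−z + 5)(−z^4 − 2z^3 + 24z^2 + 32z − 128) + (28z^3 − 96z^2 − 448z + 1536)
  −z^4 − 2z^3 + 24z^2 + 32z − 128 = (−(1/28)z − 19/98)(28z^3 − 96z^2 − 448z + 1536) + (−(520/49)z^2 + 8320/49)
  28z^3 − 96z^2 − 448z + 1536 = (−(343/130)z + 588/65)(−(520/49)z^2 + 8320/49) + (0)
Last nonzero remainder: −(520/49)z^2 + 8320/49. Dividing through by −520/49 gives the monic gcd z^2 − 16.
Cancel z^2 − 16 from numerator and denominator to get the reduced form.

(−z^3 + 3z^2 − 10z + 56)/(z^2 + 2z − 8)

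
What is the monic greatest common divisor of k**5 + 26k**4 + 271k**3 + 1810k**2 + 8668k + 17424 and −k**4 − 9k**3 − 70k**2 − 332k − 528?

k**3 + 6k**2 + 52k + 176

Apply the Euclidean algorithm:
  k**5 + 26k**4 + 271k**3 + 1810k**2 + 8668k + 17424 = (−k − 17)(−k**4 − 9k**3 − 70k**2 − 332k − 528) + (48k**3 + 288k**2 + 2496k + 8448)
  −k**4 − 9k**3 − 70k**2 − 332k − 528 = (−(1/48)k − 1/16)(48k**3 + 288k**2 + 2496k + 8448) + (0)
Last nonzero remainder: 48k**3 + 288k**2 + 2496k + 8448. Dividing through by 48 gives the monic gcd k**3 + 6k**2 + 52k + 176.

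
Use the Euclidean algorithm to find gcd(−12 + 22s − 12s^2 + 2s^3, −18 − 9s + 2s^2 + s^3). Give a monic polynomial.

Repeated division with remainder:
  2s^3 − 12s^2 + 22s − 12 = (2)(s^3 + 2s^2 − 9s − 18) + (−16s^2 + 40s + 24)
  s^3 + 2s^2 − 9s − 18 = (−(1/16)s − 9/32)(−16s^2 + 40s + 24) + ((15/4)s − 45/4)
  −16s^2 + 40s + 24 = (−(64/15)s − 32/15)((15/4)s − 45/4) + (0)
Last nonzero remainder: (15/4)s − 45/4. Dividing through by 15/4 gives the monic gcd s − 3.

−3 + s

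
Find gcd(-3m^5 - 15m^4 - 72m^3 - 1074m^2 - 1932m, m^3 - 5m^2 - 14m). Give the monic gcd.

m^2 + 2m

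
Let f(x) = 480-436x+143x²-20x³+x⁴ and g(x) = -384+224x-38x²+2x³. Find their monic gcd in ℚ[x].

Apply the Euclidean algorithm:
  x⁴-20x³+143x²-436x+480 = ((1/2)x-1/2)(2x³-38x²+224x-384) + (12x²-132x+288)
  2x³-38x²+224x-384 = ((1/6)x-4/3)(12x²-132x+288) + (0)
Last nonzero remainder: 12x²-132x+288. Dividing through by 12 gives the monic gcd x²-11x+24.

24-11x+x²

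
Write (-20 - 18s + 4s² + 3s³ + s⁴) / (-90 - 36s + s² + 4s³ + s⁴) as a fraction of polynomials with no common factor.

Apply the Euclidean algorithm:
  s⁴ + 3s³ + 4s² - 18s - 20 = (s⁴ + 4s³ + s² - 36s - 90) + (-s³ + 3s² + 18s + 70)
  s⁴ + 4s³ + s² - 36s - 90 = (-s - 7)(-s³ + 3s² + 18s + 70) + (40s² + 160s + 400)
  -s³ + 3s² + 18s + 70 = (-(1/40)s + 7/40)(40s² + 160s + 400) + (0)
Last nonzero remainder: 40s² + 160s + 400. Dividing through by 40 gives the monic gcd s² + 4s + 10.
Cancel s² + 4s + 10 from numerator and denominator to get the reduced form.

(-2 - s + s²)/(-9 + s²)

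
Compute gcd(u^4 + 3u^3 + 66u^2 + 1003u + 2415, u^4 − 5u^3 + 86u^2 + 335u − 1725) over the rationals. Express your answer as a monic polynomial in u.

By polynomial division,
  u^4 + 3u^3 + 66u^2 + 1003u + 2415 = (u^4 − 5u^3 + 86u^2 + 335u − 1725) + (8u^3 − 20u^2 + 668u + 4140)
  u^4 − 5u^3 + 86u^2 + 335u − 1725 = ((1/8)u − 5/16)(8u^3 − 20u^2 + 668u + 4140) + (−(15/4)u^2 + (105/4)u − 1725/4)
  8u^3 − 20u^2 + 668u + 4140 = (−(32/15)u − 48/5)(−(15/4)u^2 + (105/4)u − 1725/4) + (0)
Last nonzero remainder: −(15/4)u^2 + (105/4)u − 1725/4. Dividing through by −15/4 gives the monic gcd u^2 − 7u + 115.

u^2 − 7u + 115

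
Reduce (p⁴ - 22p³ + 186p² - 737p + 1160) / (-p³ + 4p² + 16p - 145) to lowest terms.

(-p² + 13p - 40)/(p + 5)

By polynomial division,
  p⁴ - 22p³ + 186p² - 737p + 1160 = (-p + 18)(-p³ + 4p² + 16p - 145) + (130p² - 1170p + 3770)
  -p³ + 4p² + 16p - 145 = (-(1/130)p - 1/26)(130p² - 1170p + 3770) + (0)
Last nonzero remainder: 130p² - 1170p + 3770. Dividing through by 130 gives the monic gcd p² - 9p + 29.
Cancel p² - 9p + 29 from numerator and denominator to get the reduced form.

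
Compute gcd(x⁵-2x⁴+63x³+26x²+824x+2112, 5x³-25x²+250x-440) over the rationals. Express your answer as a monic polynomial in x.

By polynomial division,
  x⁵-2x⁴+63x³+26x²+824x+2112 = ((1/5)x²+(3/5)x+28/5)(5x³-25x²+250x-440) + (104x²-312x+4576)
  5x³-25x²+250x-440 = ((5/104)x-5/52)(104x²-312x+4576) + (0)
Last nonzero remainder: 104x²-312x+4576. Dividing through by 104 gives the monic gcd x²-3x+44.

x²-3x+44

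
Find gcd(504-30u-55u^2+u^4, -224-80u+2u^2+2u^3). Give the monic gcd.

By polynomial division,
  u^4-55u^2-30u+504 = ((1/2)u-1/2)(2u^3+2u^2-80u-224) + (-14u^2+42u+392)
  2u^3+2u^2-80u-224 = (-(1/7)u-4/7)(-14u^2+42u+392) + (0)
Last nonzero remainder: -14u^2+42u+392. Dividing through by -14 gives the monic gcd u^2-3u-28.

-28-3u+u^2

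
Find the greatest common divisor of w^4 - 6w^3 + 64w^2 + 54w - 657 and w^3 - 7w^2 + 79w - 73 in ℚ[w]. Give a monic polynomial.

Euclidean algorithm in ℚ[w]:
  w^4 - 6w^3 + 64w^2 + 54w - 657 = (w + 1)(w^3 - 7w^2 + 79w - 73) + (-8w^2 + 48w - 584)
  w^3 - 7w^2 + 79w - 73 = (-(1/8)w + 1/8)(-8w^2 + 48w - 584) + (0)
Last nonzero remainder: -8w^2 + 48w - 584. Dividing through by -8 gives the monic gcd w^2 - 6w + 73.

w^2 - 6w + 73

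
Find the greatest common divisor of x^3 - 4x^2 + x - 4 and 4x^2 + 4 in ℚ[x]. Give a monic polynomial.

Euclidean algorithm in ℚ[x]:
  x^3 - 4x^2 + x - 4 = ((1/4)x - 1)(4x^2 + 4) + (0)
Last nonzero remainder: 4x^2 + 4. Dividing through by 4 gives the monic gcd x^2 + 1.

x^2 + 1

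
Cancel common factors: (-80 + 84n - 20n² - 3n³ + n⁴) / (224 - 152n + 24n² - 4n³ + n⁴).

(-10 + 3n + n²)/(28 + 2n + n²)

By polynomial division,
  n⁴ - 3n³ - 20n² + 84n - 80 = (n⁴ - 4n³ + 24n² - 152n + 224) + (n³ - 44n² + 236n - 304)
  n⁴ - 4n³ + 24n² - 152n + 224 = (n + 40)(n³ - 44n² + 236n - 304) + (1548n² - 9288n + 12384)
  n³ - 44n² + 236n - 304 = ((1/1548)n - 19/774)(1548n² - 9288n + 12384) + (0)
Last nonzero remainder: 1548n² - 9288n + 12384. Dividing through by 1548 gives the monic gcd n² - 6n + 8.
Cancel n² - 6n + 8 from numerator and denominator to get the reduced form.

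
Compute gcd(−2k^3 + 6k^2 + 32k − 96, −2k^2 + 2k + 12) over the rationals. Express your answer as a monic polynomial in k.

Repeated division with remainder:
  −2k^3 + 6k^2 + 32k − 96 = (k − 2)(−2k^2 + 2k + 12) + (24k − 72)
  −2k^2 + 2k + 12 = (−(1/12)k − 1/6)(24k − 72) + (0)
Last nonzero remainder: 24k − 72. Dividing through by 24 gives the monic gcd k − 3.

k − 3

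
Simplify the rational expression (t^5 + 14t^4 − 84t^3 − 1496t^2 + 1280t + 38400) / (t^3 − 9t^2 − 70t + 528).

(t^3 + 12t^2 − 60t − 800)/(t − 11)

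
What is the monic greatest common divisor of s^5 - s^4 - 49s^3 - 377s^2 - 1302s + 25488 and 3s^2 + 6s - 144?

Euclidean algorithm in ℚ[s]:
  s^5 - s^4 - 49s^3 - 377s^2 - 1302s + 25488 = ((1/3)s^3 - s^2 + (5/3)s - 177)(3s^2 + 6s - 144) + (0)
Last nonzero remainder: 3s^2 + 6s - 144. Dividing through by 3 gives the monic gcd s^2 + 2s - 48.

s^2 + 2s - 48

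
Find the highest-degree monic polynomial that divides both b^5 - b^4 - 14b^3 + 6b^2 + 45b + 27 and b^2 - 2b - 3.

b^2 - 2b - 3

By polynomial division,
  b^5 - b^4 - 14b^3 + 6b^2 + 45b + 27 = (b^3 + b^2 - 9b - 9)(b^2 - 2b - 3) + (0)
The last nonzero remainder b^2 - 2b - 3 is already monic.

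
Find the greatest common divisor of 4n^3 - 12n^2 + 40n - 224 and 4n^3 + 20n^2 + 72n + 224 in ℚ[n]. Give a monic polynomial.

Apply the Euclidean algorithm:
  4n^3 - 12n^2 + 40n - 224 = (4n^3 + 20n^2 + 72n + 224) + (-32n^2 - 32n - 448)
  4n^3 + 20n^2 + 72n + 224 = (-(1/8)n - 1/2)(-32n^2 - 32n - 448) + (0)
Last nonzero remainder: -32n^2 - 32n - 448. Dividing through by -32 gives the monic gcd n^2 + n + 14.

n^2 + n + 14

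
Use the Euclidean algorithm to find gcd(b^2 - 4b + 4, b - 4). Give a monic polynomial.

Apply the Euclidean algorithm:
  b^2 - 4b + 4 = (b)(b - 4) + (4)
  b - 4 = ((1/4)b - 1)(4) + (0)
The last nonzero remainder is the constant 4, so the polynomials are coprime and gcd = 1.

1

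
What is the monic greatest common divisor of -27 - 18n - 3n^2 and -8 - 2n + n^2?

1

By polynomial division,
  -3n^2 - 18n - 27 = (-3)(n^2 - 2n - 8) + (-24n - 51)
  n^2 - 2n - 8 = (-(1/24)n + 11/64)(-24n - 51) + (49/64)
  -24n - 51 = (-(1536/49)n - 3264/49)(49/64) + (0)
The last nonzero remainder is the constant 49/64, so the polynomials are coprime and gcd = 1.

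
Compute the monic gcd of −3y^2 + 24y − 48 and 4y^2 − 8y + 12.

Repeated division with remainder:
  −3y^2 + 24y − 48 = (−3/4)(4y^2 − 8y + 12) + (18y − 39)
  4y^2 − 8y + 12 = ((2/9)y + 1/27)(18y − 39) + (121/9)
  18y − 39 = ((162/121)y − 351/121)(121/9) + (0)
The last nonzero remainder is the constant 121/9, so the polynomials are coprime and gcd = 1.

1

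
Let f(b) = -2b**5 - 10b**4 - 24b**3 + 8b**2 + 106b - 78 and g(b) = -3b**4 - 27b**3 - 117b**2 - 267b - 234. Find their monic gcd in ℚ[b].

b**3 + 7b**2 + 25b + 39

Apply the Euclidean algorithm:
  -2b**5 - 10b**4 - 24b**3 + 8b**2 + 106b - 78 = ((2/3)b - 8/3)(-3b**4 - 27b**3 - 117b**2 - 267b - 234) + (-18b**3 - 126b**2 - 450b - 702)
  -3b**4 - 27b**3 - 117b**2 - 267b - 234 = ((1/6)b + 1/3)(-18b**3 - 126b**2 - 450b - 702) + (0)
Last nonzero remainder: -18b**3 - 126b**2 - 450b - 702. Dividing through by -18 gives the monic gcd b**3 + 7b**2 + 25b + 39.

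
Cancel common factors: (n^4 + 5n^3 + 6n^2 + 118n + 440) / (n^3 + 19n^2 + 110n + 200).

(n^2 - 4n + 22)/(n + 10)

Repeated division with remainder:
  n^4 + 5n^3 + 6n^2 + 118n + 440 = (n - 14)(n^3 + 19n^2 + 110n + 200) + (162n^2 + 1458n + 3240)
  n^3 + 19n^2 + 110n + 200 = ((1/162)n + 5/81)(162n^2 + 1458n + 3240) + (0)
Last nonzero remainder: 162n^2 + 1458n + 3240. Dividing through by 162 gives the monic gcd n^2 + 9n + 20.
Cancel n^2 + 9n + 20 from numerator and denominator to get the reduced form.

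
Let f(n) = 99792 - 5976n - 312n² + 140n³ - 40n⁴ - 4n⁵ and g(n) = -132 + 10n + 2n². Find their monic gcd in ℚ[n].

Repeated division with remainder:
  -4n⁵ - 40n⁴ + 140n³ - 312n² - 5976n + 99792 = (-2n³ - 10n² - 12n - 756)(2n² + 10n - 132) + (0)
Last nonzero remainder: 2n² + 10n - 132. Dividing through by 2 gives the monic gcd n² + 5n - 66.

-66 + 5n + n²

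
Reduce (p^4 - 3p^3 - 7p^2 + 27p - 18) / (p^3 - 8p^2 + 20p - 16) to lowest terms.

(p^3 - p^2 - 9p + 9)/(p^2 - 6p + 8)

Apply the Euclidean algorithm:
  p^4 - 3p^3 - 7p^2 + 27p - 18 = (p + 5)(p^3 - 8p^2 + 20p - 16) + (13p^2 - 57p + 62)
  p^3 - 8p^2 + 20p - 16 = ((1/13)p - 47/169)(13p^2 - 57p + 62) + (-(105/169)p + 210/169)
  13p^2 - 57p + 62 = (-(2197/105)p + 5239/105)(-(105/169)p + 210/169) + (0)
Last nonzero remainder: -(105/169)p + 210/169. Dividing through by -105/169 gives the monic gcd p - 2.
Cancel p - 2 from numerator and denominator to get the reduced form.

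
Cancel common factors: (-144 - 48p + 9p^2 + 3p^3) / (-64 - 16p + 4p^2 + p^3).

By polynomial division,
  3p^3 + 9p^2 - 48p - 144 = (3)(p^3 + 4p^2 - 16p - 64) + (-3p^2 + 48)
  p^3 + 4p^2 - 16p - 64 = (-(1/3)p - 4/3)(-3p^2 + 48) + (0)
Last nonzero remainder: -3p^2 + 48. Dividing through by -3 gives the monic gcd p^2 - 16.
Cancel p^2 - 16 from numerator and denominator to get the reduced form.

(9 + 3p)/(4 + p)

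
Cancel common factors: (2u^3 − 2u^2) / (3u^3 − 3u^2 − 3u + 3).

(2u^2)/(3u^2 − 3)

Apply the Euclidean algorithm:
  2u^3 − 2u^2 = (2/3)(3u^3 − 3u^2 − 3u + 3) + (2u − 2)
  3u^3 − 3u^2 − 3u + 3 = ((3/2)u^2 − 3/2)(2u − 2) + (0)
Last nonzero remainder: 2u − 2. Dividing through by 2 gives the monic gcd u − 1.
Cancel u − 1 from numerator and denominator to get the reduced form.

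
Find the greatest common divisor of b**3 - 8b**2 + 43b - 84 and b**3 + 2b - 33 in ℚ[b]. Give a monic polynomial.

b - 3

Apply the Euclidean algorithm:
  b**3 - 8b**2 + 43b - 84 = (b**3 + 2b - 33) + (-8b**2 + 41b - 51)
  b**3 + 2b - 33 = (-(1/8)b - 41/64)(-8b**2 + 41b - 51) + ((1401/64)b - 4203/64)
  -8b**2 + 41b - 51 = (-(512/1401)b + 1088/1401)((1401/64)b - 4203/64) + (0)
Last nonzero remainder: (1401/64)b - 4203/64. Dividing through by 1401/64 gives the monic gcd b - 3.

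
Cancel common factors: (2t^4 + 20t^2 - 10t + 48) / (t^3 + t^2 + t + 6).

(2t^2 + 2t + 16)/(t + 2)

Euclidean algorithm in ℚ[t]:
  2t^4 + 20t^2 - 10t + 48 = (2t - 2)(t^3 + t^2 + t + 6) + (20t^2 - 20t + 60)
  t^3 + t^2 + t + 6 = ((1/20)t + 1/10)(20t^2 - 20t + 60) + (0)
Last nonzero remainder: 20t^2 - 20t + 60. Dividing through by 20 gives the monic gcd t^2 - t + 3.
Cancel t^2 - t + 3 from numerator and denominator to get the reduced form.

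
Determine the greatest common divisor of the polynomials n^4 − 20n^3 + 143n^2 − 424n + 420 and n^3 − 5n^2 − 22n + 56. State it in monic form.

n^2 − 9n + 14

Euclidean algorithm in ℚ[n]:
  n^4 − 20n^3 + 143n^2 − 424n + 420 = (n − 15)(n^3 − 5n^2 − 22n + 56) + (90n^2 − 810n + 1260)
  n^3 − 5n^2 − 22n + 56 = ((1/90)n + 2/45)(90n^2 − 810n + 1260) + (0)
Last nonzero remainder: 90n^2 − 810n + 1260. Dividing through by 90 gives the monic gcd n^2 − 9n + 14.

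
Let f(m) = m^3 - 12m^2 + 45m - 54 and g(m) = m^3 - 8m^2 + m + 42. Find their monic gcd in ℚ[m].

m - 3

Repeated division with remainder:
  m^3 - 12m^2 + 45m - 54 = (m^3 - 8m^2 + m + 42) + (-4m^2 + 44m - 96)
  m^3 - 8m^2 + m + 42 = (-(1/4)m - 3/4)(-4m^2 + 44m - 96) + (10m - 30)
  -4m^2 + 44m - 96 = (-(2/5)m + 16/5)(10m - 30) + (0)
Last nonzero remainder: 10m - 30. Dividing through by 10 gives the monic gcd m - 3.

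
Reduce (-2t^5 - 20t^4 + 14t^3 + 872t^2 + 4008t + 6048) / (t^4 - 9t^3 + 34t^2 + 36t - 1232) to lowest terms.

Apply the Euclidean algorithm:
  -2t^5 - 20t^4 + 14t^3 + 872t^2 + 4008t + 6048 = (-2t - 38)(t^4 - 9t^3 + 34t^2 + 36t - 1232) + (-260t^3 + 2236t^2 + 2912t - 40768)
  t^4 - 9t^3 + 34t^2 + 36t - 1232 = (-(1/260)t + 1/650)(-260t^3 + 2236t^2 + 2912t - 40768) + ((1044/25)t^2 - (3132/25)t - 29232/25)
  -260t^3 + 2236t^2 + 2912t - 40768 = (-(1625/261)t + 9100/261)((1044/25)t^2 - (3132/25)t - 29232/25) + (0)
Last nonzero remainder: (1044/25)t^2 - (3132/25)t - 29232/25. Dividing through by 1044/25 gives the monic gcd t^2 - 3t - 28.
Cancel t^2 - 3t - 28 from numerator and denominator to get the reduced form.

(-2t^3 - 26t^2 - 120t - 216)/(t^2 - 6t + 44)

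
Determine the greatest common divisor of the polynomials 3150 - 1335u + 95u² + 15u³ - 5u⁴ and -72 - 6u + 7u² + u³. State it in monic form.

Apply the Euclidean algorithm:
  -5u⁴ + 15u³ + 95u² - 1335u + 3150 = (-5u + 50)(u³ + 7u² - 6u - 72) + (-285u² - 1395u + 6750)
  u³ + 7u² - 6u - 72 = (-(1/285)u - 8/1083)(-285u² - 1395u + 6750) + ((2664/361)u - 7992/361)
  -285u² - 1395u + 6750 = (-(34295/888)u - 45125/148)((2664/361)u - 7992/361) + (0)
Last nonzero remainder: (2664/361)u - 7992/361. Dividing through by 2664/361 gives the monic gcd u - 3.

-3 + u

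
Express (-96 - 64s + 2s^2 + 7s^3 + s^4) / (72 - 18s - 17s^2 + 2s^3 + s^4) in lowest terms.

By polynomial division,
  s^4 + 7s^3 + 2s^2 - 64s - 96 = (s^4 + 2s^3 - 17s^2 - 18s + 72) + (5s^3 + 19s^2 - 46s - 168)
  s^4 + 2s^3 - 17s^2 - 18s + 72 = ((1/5)s - 9/25)(5s^3 + 19s^2 - 46s - 168) + (-(24/25)s^2 - (24/25)s + 288/25)
  5s^3 + 19s^2 - 46s - 168 = (-(125/24)s - 175/12)(-(24/25)s^2 - (24/25)s + 288/25) + (0)
Last nonzero remainder: -(24/25)s^2 - (24/25)s + 288/25. Dividing through by -24/25 gives the monic gcd s^2 + s - 12.
Cancel s^2 + s - 12 from numerator and denominator to get the reduced form.

(8 + 6s + s^2)/(-6 + s + s^2)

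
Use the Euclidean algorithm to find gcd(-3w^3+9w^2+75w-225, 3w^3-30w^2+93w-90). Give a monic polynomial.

w^2-8w+15

By polynomial division,
  -3w^3+9w^2+75w-225 = (-1)(3w^3-30w^2+93w-90) + (-21w^2+168w-315)
  3w^3-30w^2+93w-90 = (-(1/7)w+2/7)(-21w^2+168w-315) + (0)
Last nonzero remainder: -21w^2+168w-315. Dividing through by -21 gives the monic gcd w^2-8w+15.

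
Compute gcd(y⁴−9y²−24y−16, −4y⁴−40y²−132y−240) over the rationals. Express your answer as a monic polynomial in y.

y²+3y+4

Apply the Euclidean algorithm:
  y⁴−9y²−24y−16 = (−1/4)(−4y⁴−40y²−132y−240) + (−19y²−57y−76)
  −4y⁴−40y²−132y−240 = ((4/19)y²−(12/19)y+60/19)(−19y²−57y−76) + (0)
Last nonzero remainder: −19y²−57y−76. Dividing through by −19 gives the monic gcd y²+3y+4.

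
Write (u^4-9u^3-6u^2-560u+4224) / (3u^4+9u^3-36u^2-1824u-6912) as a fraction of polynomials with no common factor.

(u^2-17u+66)/(3u^2-15u-108)

By polynomial division,
  u^4-9u^3-6u^2-560u+4224 = (1/3)(3u^4+9u^3-36u^2-1824u-6912) + (-12u^3+6u^2+48u+6528)
  3u^4+9u^3-36u^2-1824u-6912 = (-(1/4)u-7/8)(-12u^3+6u^2+48u+6528) + (-(75/4)u^2-150u-1200)
  -12u^3+6u^2+48u+6528 = ((16/25)u-136/25)(-(75/4)u^2-150u-1200) + (0)
Last nonzero remainder: -(75/4)u^2-150u-1200. Dividing through by -75/4 gives the monic gcd u^2+8u+64.
Cancel u^2+8u+64 from numerator and denominator to get the reduced form.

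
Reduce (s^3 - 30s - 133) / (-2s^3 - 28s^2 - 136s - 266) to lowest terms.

(-s + 7)/(2s + 14)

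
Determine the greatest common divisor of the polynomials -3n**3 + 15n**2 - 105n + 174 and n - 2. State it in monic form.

n - 2

Euclidean algorithm in ℚ[n]:
  -3n**3 + 15n**2 - 105n + 174 = (-3n**2 + 9n - 87)(n - 2) + (0)
The last nonzero remainder n - 2 is already monic.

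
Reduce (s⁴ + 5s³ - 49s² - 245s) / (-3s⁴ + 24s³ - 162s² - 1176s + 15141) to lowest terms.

Apply the Euclidean algorithm:
  s⁴ + 5s³ - 49s² - 245s = (-1/3)(-3s⁴ + 24s³ - 162s² - 1176s + 15141) + (13s³ - 103s² - 637s + 5047)
  -3s⁴ + 24s³ - 162s² - 1176s + 15141 = (-(3/13)s + 3/169)(13s³ - 103s² - 637s + 5047) + (-(51912/169)s² + 2543688/169)
  13s³ - 103s² - 637s + 5047 = (-(2197/51912)s + 169/504)(-(51912/169)s² + 2543688/169) + (0)
Last nonzero remainder: -(51912/169)s² + 2543688/169. Dividing through by -51912/169 gives the monic gcd s² - 49.
Cancel s² - 49 from numerator and denominator to get the reduced form.

(-s² - 5s)/(3s² - 24s + 309)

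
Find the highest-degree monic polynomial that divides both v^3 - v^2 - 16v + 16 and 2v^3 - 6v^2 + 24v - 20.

v - 1

Apply the Euclidean algorithm:
  v^3 - v^2 - 16v + 16 = (1/2)(2v^3 - 6v^2 + 24v - 20) + (2v^2 - 28v + 26)
  2v^3 - 6v^2 + 24v - 20 = (v + 11)(2v^2 - 28v + 26) + (306v - 306)
  2v^2 - 28v + 26 = ((1/153)v - 13/153)(306v - 306) + (0)
Last nonzero remainder: 306v - 306. Dividing through by 306 gives the monic gcd v - 1.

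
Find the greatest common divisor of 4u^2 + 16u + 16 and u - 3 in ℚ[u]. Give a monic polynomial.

Apply the Euclidean algorithm:
  4u^2 + 16u + 16 = (4u + 28)(u - 3) + (100)
  u - 3 = ((1/100)u - 3/100)(100) + (0)
The last nonzero remainder is the constant 100, so the polynomials are coprime and gcd = 1.

1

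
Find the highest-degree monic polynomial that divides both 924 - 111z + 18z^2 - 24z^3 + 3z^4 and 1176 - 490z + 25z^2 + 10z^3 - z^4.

By polynomial division,
  3z^4 - 24z^3 + 18z^2 - 111z + 924 = (-3)(-z^4 + 10z^3 + 25z^2 - 490z + 1176) + (6z^3 + 93z^2 - 1581z + 4452)
  -z^4 + 10z^3 + 25z^2 - 490z + 1176 = (-(1/6)z + 17/4)(6z^3 + 93z^2 - 1581z + 4452) + (-(2535/4)z^2 + (27885/4)z - 17745)
  6z^3 + 93z^2 - 1581z + 4452 = (-(8/845)z - 212/845)(-(2535/4)z^2 + (27885/4)z - 17745) + (0)
Last nonzero remainder: -(2535/4)z^2 + (27885/4)z - 17745. Dividing through by -2535/4 gives the monic gcd z^2 - 11z + 28.

28 - 11z + z^2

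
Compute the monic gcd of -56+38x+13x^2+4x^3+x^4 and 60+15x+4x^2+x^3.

4+x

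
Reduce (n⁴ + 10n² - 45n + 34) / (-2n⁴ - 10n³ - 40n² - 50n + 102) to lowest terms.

(-n + 2)/(2n + 6)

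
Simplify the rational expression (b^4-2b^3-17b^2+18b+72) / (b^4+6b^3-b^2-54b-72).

Apply the Euclidean algorithm:
  b^4-2b^3-17b^2+18b+72 = (b^4+6b^3-b^2-54b-72) + (-8b^3-16b^2+72b+144)
  b^4+6b^3-b^2-54b-72 = (-(1/8)b-1/2)(-8b^3-16b^2+72b+144) + (0)
Last nonzero remainder: -8b^3-16b^2+72b+144. Dividing through by -8 gives the monic gcd b^3+2b^2-9b-18.
Cancel b^3+2b^2-9b-18 from numerator and denominator to get the reduced form.

(b-4)/(b+4)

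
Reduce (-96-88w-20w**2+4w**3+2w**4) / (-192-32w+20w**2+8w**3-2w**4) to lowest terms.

(-2-w)/(-4+w)

Repeated division with remainder:
  2w**4+4w**3-20w**2-88w-96 = (-1)(-2w**4+8w**3+20w**2-32w-192) + (12w**3-120w-288)
  -2w**4+8w**3+20w**2-32w-192 = (-(1/6)w+2/3)(12w**3-120w-288) + (0)
Last nonzero remainder: 12w**3-120w-288. Dividing through by 12 gives the monic gcd w**3-10w-24.
Cancel w**3-10w-24 from numerator and denominator to get the reduced form.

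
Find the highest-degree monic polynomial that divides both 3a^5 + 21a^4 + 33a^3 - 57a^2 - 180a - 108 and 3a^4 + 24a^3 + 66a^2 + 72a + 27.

By polynomial division,
  3a^5 + 21a^4 + 33a^3 - 57a^2 - 180a - 108 = (a - 1)(3a^4 + 24a^3 + 66a^2 + 72a + 27) + (-9a^3 - 63a^2 - 135a - 81)
  3a^4 + 24a^3 + 66a^2 + 72a + 27 = (-(1/3)a - 1/3)(-9a^3 - 63a^2 - 135a - 81) + (0)
Last nonzero remainder: -9a^3 - 63a^2 - 135a - 81. Dividing through by -9 gives the monic gcd a^3 + 7a^2 + 15a + 9.

a^3 + 7a^2 + 15a + 9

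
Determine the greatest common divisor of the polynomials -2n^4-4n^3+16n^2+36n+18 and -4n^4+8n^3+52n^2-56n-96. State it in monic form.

Euclidean algorithm in ℚ[n]:
  -2n^4-4n^3+16n^2+36n+18 = (1/2)(-4n^4+8n^3+52n^2-56n-96) + (-8n^3-10n^2+64n+66)
  -4n^4+8n^3+52n^2-56n-96 = ((1/2)n-13/8)(-8n^3-10n^2+64n+66) + ((15/4)n^2+15n+45/4)
  -8n^3-10n^2+64n+66 = (-(32/15)n+88/15)((15/4)n^2+15n+45/4) + (0)
Last nonzero remainder: (15/4)n^2+15n+45/4. Dividing through by 15/4 gives the monic gcd n^2+4n+3.

n^2+4n+3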